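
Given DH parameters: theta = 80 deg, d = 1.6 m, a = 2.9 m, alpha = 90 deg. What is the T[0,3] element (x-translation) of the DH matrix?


T[0,3] = a * cos(theta)
= 2.9 * cos(80 deg)
= 2.9 * 0.1736
= 0.5036


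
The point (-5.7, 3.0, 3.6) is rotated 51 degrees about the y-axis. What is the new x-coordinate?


Rotation about y-axis: x' = x*cos(theta) + z*sin(theta)
= -5.7 * 0.6293 + 3.6 * 0.7771
= -0.7894


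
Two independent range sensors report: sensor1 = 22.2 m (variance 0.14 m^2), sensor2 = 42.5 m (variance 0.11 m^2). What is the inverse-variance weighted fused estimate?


w1 = (1/var1) / (1/var1 + 1/var2)
   = 7.1429 / (7.1429 + 9.0909) = 0.44
w2 = 1 - w1 = 0.56
fused = w1*s1 + w2*s2 = 9.768 + 23.8
= 33.568 m


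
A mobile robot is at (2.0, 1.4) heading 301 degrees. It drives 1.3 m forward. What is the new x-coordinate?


x_new = x0 + d*cos(theta)
= 2.0 + 1.3*cos(301)
= 2.0 + 0.6695
= 2.6695


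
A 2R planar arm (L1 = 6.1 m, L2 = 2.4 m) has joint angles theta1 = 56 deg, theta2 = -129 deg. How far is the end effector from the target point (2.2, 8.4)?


End effector via forward kinematics:
x = L1*cos(t1) + L2*cos(t1+t2) = 4.1128
y = L1*sin(t1) + L2*sin(t1+t2) = 2.762
Distance to target:
d = sqrt((2.2 - 4.1128)^2 + (8.4 - 2.762)^2)
= sqrt(3.6587 + 31.7871)
= 5.9536 m


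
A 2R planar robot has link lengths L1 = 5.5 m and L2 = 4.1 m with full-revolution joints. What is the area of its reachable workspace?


r_max = L1 + L2 = 9.6 m
r_min = |L1 - L2| = 1.4 m
Area = pi*(r_max^2 - r_min^2)
= pi*(92.16 - 1.96)
= pi * 90.2
= 283.3717 m^2


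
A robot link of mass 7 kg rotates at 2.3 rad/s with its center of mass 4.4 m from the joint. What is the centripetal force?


F = m * omega^2 * r
= 7 * 2.3^2 * 4.4
= 7 * 5.29 * 4.4
= 162.932 N


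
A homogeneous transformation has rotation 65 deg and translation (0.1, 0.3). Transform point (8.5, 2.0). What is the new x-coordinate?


x' = cos(theta)*px - sin(theta)*py + tx
= 0.4226*8.5 - 0.9063*2.0 + 0.1
= 1.8796


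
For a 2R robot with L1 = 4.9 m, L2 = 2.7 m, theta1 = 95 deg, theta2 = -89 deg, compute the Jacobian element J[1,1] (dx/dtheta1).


J[1,1] = -L1*sin(t1) - L2*sin(t1+t2)
= -4.9*sin(95) - 2.7*sin(6)
= -5.1636


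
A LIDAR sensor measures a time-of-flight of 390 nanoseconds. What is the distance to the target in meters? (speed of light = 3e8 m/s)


tof = 390 ns = 3.9e-07 s
dist = c * tof / 2
= 3e8 * 3.9e-07 / 2
= 58.5 m


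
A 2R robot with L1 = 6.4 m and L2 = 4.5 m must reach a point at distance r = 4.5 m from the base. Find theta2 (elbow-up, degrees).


cos(theta2) = (r^2 - L1^2 - L2^2) / (2*L1*L2)
cos(theta2) = (20.25 - 40.96 - 20.25) / 57.6
cos(theta2) = -0.711111
theta2 = 135.3254 degrees


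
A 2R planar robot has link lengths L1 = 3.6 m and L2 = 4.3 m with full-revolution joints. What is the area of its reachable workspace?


r_max = L1 + L2 = 7.9 m
r_min = |L1 - L2| = 0.7 m
Area = pi*(r_max^2 - r_min^2)
= pi*(62.41 - 0.49)
= pi * 61.92
= 194.5274 m^2


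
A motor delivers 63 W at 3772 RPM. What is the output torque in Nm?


omega = 3772 * 2*pi/60 = 395.0029 rad/s
tau = P / omega = 63 / 395.0029
= 0.1595 Nm


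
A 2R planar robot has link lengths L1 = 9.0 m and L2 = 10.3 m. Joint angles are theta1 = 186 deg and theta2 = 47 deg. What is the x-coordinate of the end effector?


Convert angles to radians: theta1 = 3.2463, theta2 = 0.8203
x = L1*cos(theta1) + L2*cos(theta1+theta2)
x = -8.9507 + -6.1987
x = -15.1494


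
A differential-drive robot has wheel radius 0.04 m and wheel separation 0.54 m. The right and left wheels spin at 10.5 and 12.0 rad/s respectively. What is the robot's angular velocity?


vR = r*wR = 0.04*10.5 = 0.42 m/s
vL = r*wL = 0.04*12.0 = 0.48 m/s
v = (vR+vL)/2 = 0.45 m/s
omega = (vR-vL)/L = -0.1111 rad/s
angular velocity = -0.1111 rad/s


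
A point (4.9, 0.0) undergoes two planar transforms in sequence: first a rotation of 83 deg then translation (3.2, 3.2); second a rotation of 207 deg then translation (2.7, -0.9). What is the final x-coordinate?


After transform 1:
x1 = cos(83)*4.9 - sin(83)*0.0 + 3.2 = 3.7972
y1 = sin(83)*4.9 + cos(83)*0.0 + 3.2 = 8.0635
After transform 2:
x2 = cos(207)*3.7972 - sin(207)*8.0635 + 2.7
= 2.9774


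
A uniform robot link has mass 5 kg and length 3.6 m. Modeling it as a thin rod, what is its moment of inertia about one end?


I = (1/3) * m * L^2
= (1/3) * 5 * 3.6^2
= 0.333333 * 5 * 12.96
= 21.6 kg*m^2


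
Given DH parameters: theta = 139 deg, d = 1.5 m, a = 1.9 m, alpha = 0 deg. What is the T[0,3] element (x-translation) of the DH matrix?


T[0,3] = a * cos(theta)
= 1.9 * cos(139 deg)
= 1.9 * -0.7547
= -1.4339


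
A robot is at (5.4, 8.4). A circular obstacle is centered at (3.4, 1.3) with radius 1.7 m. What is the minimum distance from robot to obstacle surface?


center_dist = sqrt((5.4-3.4)^2 + (8.4-1.3)^2)
= sqrt(4.0 + 50.41)
= 7.3763
min_dist = center_dist - radius = 7.3763 - 1.7 = 5.6763 m


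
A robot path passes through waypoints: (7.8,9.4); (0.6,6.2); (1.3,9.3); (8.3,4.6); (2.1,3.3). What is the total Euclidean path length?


Segment lengths:
  seg1 = sqrt((-7.2)^2 + (-3.2)^2) = 7.8791
  seg2 = sqrt((0.7)^2 + (3.1)^2) = 3.178
  seg3 = sqrt((7.0)^2 + (-4.7)^2) = 8.4315
  seg4 = sqrt((-6.2)^2 + (-1.3)^2) = 6.3348
Total = 25.8234


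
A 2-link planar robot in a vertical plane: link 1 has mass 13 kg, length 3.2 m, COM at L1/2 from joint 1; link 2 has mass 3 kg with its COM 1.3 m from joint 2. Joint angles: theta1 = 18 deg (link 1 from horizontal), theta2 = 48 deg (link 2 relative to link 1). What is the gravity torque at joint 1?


Horizontal distance from joint 1 to link-1 COM:
  x_c1 = (L1/2)*cos(t1) = 1.6 * 0.9511 = 1.5217 m
Horizontal distance from joint 1 to link-2 COM:
  x_c2 = L1*cos(t1) + Lc2*cos(t1+t2)
       = 3.2*0.9511 + 1.3*0.4067 = 3.5721 m
tau1 = m1*g*x_c1 + m2*g*x_c2
     = 13*9.81*1.5217 + 3*9.81*3.5721
     = 194.0612 + 105.128
     = 299.1892 Nm


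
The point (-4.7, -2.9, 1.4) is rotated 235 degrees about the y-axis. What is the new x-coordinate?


Rotation about y-axis: x' = x*cos(theta) + z*sin(theta)
= -4.7 * -0.5736 + 1.4 * -0.8192
= 1.549


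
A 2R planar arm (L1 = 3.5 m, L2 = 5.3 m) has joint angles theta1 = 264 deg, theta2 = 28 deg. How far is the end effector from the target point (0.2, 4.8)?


End effector via forward kinematics:
x = L1*cos(t1) + L2*cos(t1+t2) = 1.6196
y = L1*sin(t1) + L2*sin(t1+t2) = -8.3949
Distance to target:
d = sqrt((0.2 - 1.6196)^2 + (4.8 - -8.3949)^2)
= sqrt(2.0152 + 174.1054)
= 13.271 m


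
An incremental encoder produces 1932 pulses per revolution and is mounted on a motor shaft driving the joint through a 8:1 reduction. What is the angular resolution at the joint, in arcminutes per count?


counts per rev = 1932
effective counts at joint = 1932 * 8 = 15456
resolution = 360*60 / 15456
= 1.3975 arcmin/count


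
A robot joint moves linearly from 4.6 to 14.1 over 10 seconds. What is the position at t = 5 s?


s = t/T = 5/10 = 0.5
p(t) = p0 + (pf-p0)*s
= 4.6 + (14.1 - 4.6) * 0.5
= 9.35


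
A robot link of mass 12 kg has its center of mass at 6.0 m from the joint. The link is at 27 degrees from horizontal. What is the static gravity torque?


tau = m*g*L*cos(angle)
= 12 * 9.81 * 6.0 * cos(27 deg)
= 12 * 9.81 * 6.0 * 0.891
= 629.3357 Nm


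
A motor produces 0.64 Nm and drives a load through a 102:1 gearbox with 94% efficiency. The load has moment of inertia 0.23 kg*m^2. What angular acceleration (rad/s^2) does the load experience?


tau_out = tau_motor * N * eta
= 0.64 * 102 * 0.94 = 61.3632 Nm
alpha = tau_out / I = 61.3632 / 0.23
= 266.7965 rad/s^2


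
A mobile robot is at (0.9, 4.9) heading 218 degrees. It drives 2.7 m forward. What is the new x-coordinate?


x_new = x0 + d*cos(theta)
= 0.9 + 2.7*cos(218)
= 0.9 + -2.1276
= -1.2276


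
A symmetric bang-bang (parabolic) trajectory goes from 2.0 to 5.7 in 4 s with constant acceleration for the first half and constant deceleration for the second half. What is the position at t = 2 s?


Symmetric rest-to-rest: each phase covers (pf-p0)/2 in time T/2. 0.5*a*(T/2)^2 = (pf-p0)/2 => a = 4*(pf-p0)/T^2
a = 4*(5.7-2.0)/4^2 = 0.925
t = 2 is in the acceleration phase (t <= T/2).
p = p0 + 0.5*a*t^2 = 2.0 + 0.5*0.925*2^2
= 3.85


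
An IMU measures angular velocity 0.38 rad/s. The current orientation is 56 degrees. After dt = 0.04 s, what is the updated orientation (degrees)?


delta_theta = w * dt = 0.38 * 0.04 = 0.0152 rad
= 0.8709 deg
theta_new = 56 + 0.8709 = 56.8709 deg


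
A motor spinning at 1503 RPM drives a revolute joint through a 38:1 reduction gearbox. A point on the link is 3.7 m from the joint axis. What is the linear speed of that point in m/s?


omega_motor = 1503 * 2*pi/60 = 157.3938 rad/s
omega_joint = omega_motor / 38 = 4.1419 rad/s
v = omega_joint * r = 4.1419 * 3.7
= 15.3252 m/s


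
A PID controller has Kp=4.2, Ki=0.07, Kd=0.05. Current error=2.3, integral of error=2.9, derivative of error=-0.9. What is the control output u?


u = Kp*e + Ki*int(e) + Kd*de/dt
= 4.2*2.3 + 0.07*2.9 + 0.05*(-0.9)
= 9.66 + 0.203 + -0.045
= 9.818


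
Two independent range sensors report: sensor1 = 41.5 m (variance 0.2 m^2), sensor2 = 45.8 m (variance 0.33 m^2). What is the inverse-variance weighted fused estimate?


w1 = (1/var1) / (1/var1 + 1/var2)
   = 5.0 / (5.0 + 3.0303) = 0.6226
w2 = 1 - w1 = 0.3774
fused = w1*s1 + w2*s2 = 25.8396 + 17.283
= 43.1226 m


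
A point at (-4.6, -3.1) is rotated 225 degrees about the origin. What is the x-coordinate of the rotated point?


x' = x*cos(theta) - y*sin(theta)
cos(225 deg) = -0.7071, sin(225 deg) = -0.7071
x' = -4.6 * -0.7071 - -3.1 * -0.7071
= 3.2527 - 2.192
= 1.0607


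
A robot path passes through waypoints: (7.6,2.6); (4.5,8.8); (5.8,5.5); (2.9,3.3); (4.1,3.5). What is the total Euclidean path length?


Segment lengths:
  seg1 = sqrt((-3.1)^2 + (6.2)^2) = 6.9318
  seg2 = sqrt((1.3)^2 + (-3.3)^2) = 3.5468
  seg3 = sqrt((-2.9)^2 + (-2.2)^2) = 3.6401
  seg4 = sqrt((1.2)^2 + (0.2)^2) = 1.2166
Total = 15.3352


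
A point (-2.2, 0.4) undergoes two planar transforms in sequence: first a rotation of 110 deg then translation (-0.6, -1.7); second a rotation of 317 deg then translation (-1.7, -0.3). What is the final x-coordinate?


After transform 1:
x1 = cos(110)*-2.2 - sin(110)*0.4 + -0.6 = -0.2234
y1 = sin(110)*-2.2 + cos(110)*0.4 + -1.7 = -3.9041
After transform 2:
x2 = cos(317)*-0.2234 - sin(317)*-3.9041 + -1.7
= -4.526


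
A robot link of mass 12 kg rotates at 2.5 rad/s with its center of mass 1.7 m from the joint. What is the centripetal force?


F = m * omega^2 * r
= 12 * 2.5^2 * 1.7
= 12 * 6.25 * 1.7
= 127.5 N


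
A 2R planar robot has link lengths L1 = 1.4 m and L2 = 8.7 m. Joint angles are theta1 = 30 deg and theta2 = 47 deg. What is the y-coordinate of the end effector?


Convert angles to radians: theta1 = 0.5236, theta2 = 0.8203
y = L1*sin(theta1) + L2*sin(theta1+theta2)
y = 0.7 + 8.477
y = 9.177


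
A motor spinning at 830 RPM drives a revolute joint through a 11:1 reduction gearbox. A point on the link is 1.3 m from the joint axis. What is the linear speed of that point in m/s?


omega_motor = 830 * 2*pi/60 = 86.9174 rad/s
omega_joint = omega_motor / 11 = 7.9016 rad/s
v = omega_joint * r = 7.9016 * 1.3
= 10.2721 m/s


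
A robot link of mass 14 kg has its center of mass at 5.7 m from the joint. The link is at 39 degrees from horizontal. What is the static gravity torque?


tau = m*g*L*cos(angle)
= 14 * 9.81 * 5.7 * cos(39 deg)
= 14 * 9.81 * 5.7 * 0.7771
= 608.3794 Nm


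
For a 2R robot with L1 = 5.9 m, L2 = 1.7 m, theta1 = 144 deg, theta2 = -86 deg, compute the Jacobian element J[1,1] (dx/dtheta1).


J[1,1] = -L1*sin(t1) - L2*sin(t1+t2)
= -5.9*sin(144) - 1.7*sin(58)
= -4.9096


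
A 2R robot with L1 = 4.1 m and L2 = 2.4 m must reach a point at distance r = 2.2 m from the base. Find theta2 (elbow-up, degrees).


cos(theta2) = (r^2 - L1^2 - L2^2) / (2*L1*L2)
cos(theta2) = (4.84 - 16.81 - 5.76) / 19.68
cos(theta2) = -0.900915
theta2 = 154.2786 degrees


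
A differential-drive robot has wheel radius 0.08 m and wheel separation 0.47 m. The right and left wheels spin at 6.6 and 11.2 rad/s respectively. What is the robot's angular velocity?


vR = r*wR = 0.08*6.6 = 0.528 m/s
vL = r*wL = 0.08*11.2 = 0.896 m/s
v = (vR+vL)/2 = 0.712 m/s
omega = (vR-vL)/L = -0.783 rad/s
angular velocity = -0.783 rad/s


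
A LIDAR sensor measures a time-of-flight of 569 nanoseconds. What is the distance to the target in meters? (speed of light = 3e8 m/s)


tof = 569 ns = 5.69e-07 s
dist = c * tof / 2
= 3e8 * 5.69e-07 / 2
= 85.35 m


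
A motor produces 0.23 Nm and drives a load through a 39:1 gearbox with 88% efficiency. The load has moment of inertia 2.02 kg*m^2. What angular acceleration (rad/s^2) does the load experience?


tau_out = tau_motor * N * eta
= 0.23 * 39 * 0.88 = 7.8936 Nm
alpha = tau_out / I = 7.8936 / 2.02
= 3.9077 rad/s^2


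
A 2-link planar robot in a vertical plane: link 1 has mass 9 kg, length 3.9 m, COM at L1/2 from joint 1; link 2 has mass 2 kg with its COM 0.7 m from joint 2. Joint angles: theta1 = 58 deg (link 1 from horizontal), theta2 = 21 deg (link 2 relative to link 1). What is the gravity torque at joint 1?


Horizontal distance from joint 1 to link-1 COM:
  x_c1 = (L1/2)*cos(t1) = 1.95 * 0.5299 = 1.0333 m
Horizontal distance from joint 1 to link-2 COM:
  x_c2 = L1*cos(t1) + Lc2*cos(t1+t2)
       = 3.9*0.5299 + 0.7*0.1908 = 2.2003 m
tau1 = m1*g*x_c1 + m2*g*x_c2
     = 9*9.81*1.0333 + 2*9.81*2.2003
     = 91.2338 + 43.1689
     = 134.4027 Nm


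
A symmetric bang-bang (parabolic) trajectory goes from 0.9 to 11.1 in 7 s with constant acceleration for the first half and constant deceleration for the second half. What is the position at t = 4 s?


Symmetric rest-to-rest: each phase covers (pf-p0)/2 in time T/2. 0.5*a*(T/2)^2 = (pf-p0)/2 => a = 4*(pf-p0)/T^2
a = 4*(11.1-0.9)/7^2 = 0.8327
t = 4 is in the deceleration phase (t > T/2).
p = pf - 0.5*a*(T-t)^2 = 11.1 - 0.5*0.8327*3^2
= 7.3531


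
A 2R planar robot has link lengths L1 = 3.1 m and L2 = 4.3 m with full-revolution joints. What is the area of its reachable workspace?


r_max = L1 + L2 = 7.4 m
r_min = |L1 - L2| = 1.2 m
Area = pi*(r_max^2 - r_min^2)
= pi*(54.76 - 1.44)
= pi * 53.32
= 167.5097 m^2


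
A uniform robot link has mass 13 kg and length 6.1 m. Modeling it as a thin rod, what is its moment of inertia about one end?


I = (1/3) * m * L^2
= (1/3) * 13 * 6.1^2
= 0.333333 * 13 * 37.21
= 161.2433 kg*m^2


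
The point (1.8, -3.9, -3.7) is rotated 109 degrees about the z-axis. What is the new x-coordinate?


Rotation about z-axis: x' = x*cos(theta) - y*sin(theta)
= 1.8 * -0.3256 - -3.9 * 0.9455
= 3.1015


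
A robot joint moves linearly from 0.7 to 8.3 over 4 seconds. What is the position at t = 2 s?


s = t/T = 2/4 = 0.5
p(t) = p0 + (pf-p0)*s
= 0.7 + (8.3 - 0.7) * 0.5
= 4.5


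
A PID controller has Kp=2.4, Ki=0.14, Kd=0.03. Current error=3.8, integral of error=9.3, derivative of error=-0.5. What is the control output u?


u = Kp*e + Ki*int(e) + Kd*de/dt
= 2.4*3.8 + 0.14*9.3 + 0.03*(-0.5)
= 9.12 + 1.302 + -0.015
= 10.407


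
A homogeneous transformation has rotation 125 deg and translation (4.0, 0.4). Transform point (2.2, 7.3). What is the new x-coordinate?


x' = cos(theta)*px - sin(theta)*py + tx
= -0.5736*2.2 - 0.8192*7.3 + 4.0
= -3.2417


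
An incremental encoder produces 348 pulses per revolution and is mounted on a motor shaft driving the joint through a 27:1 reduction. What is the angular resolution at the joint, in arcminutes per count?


counts per rev = 348
effective counts at joint = 348 * 27 = 9396
resolution = 360*60 / 9396
= 2.2989 arcmin/count


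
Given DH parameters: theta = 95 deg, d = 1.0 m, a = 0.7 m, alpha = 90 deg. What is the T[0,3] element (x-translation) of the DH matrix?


T[0,3] = a * cos(theta)
= 0.7 * cos(95 deg)
= 0.7 * -0.0872
= -0.061


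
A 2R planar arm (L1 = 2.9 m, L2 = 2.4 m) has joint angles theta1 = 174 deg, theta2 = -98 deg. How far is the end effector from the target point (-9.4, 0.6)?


End effector via forward kinematics:
x = L1*cos(t1) + L2*cos(t1+t2) = -2.3035
y = L1*sin(t1) + L2*sin(t1+t2) = 2.6318
Distance to target:
d = sqrt((-9.4 - -2.3035)^2 + (0.6 - 2.6318)^2)
= sqrt(50.3603 + 4.1284)
= 7.3816 m


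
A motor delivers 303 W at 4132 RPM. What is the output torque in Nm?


omega = 4132 * 2*pi/60 = 432.702 rad/s
tau = P / omega = 303 / 432.702
= 0.7003 Nm


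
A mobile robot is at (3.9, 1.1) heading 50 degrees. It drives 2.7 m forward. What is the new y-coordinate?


y_new = y0 + d*sin(theta)
= 1.1 + 2.7*sin(50)
= 1.1 + 2.0683
= 3.1683


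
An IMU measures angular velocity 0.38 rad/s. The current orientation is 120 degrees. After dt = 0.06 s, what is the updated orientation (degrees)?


delta_theta = w * dt = 0.38 * 0.06 = 0.0228 rad
= 1.3063 deg
theta_new = 120 + 1.3063 = 121.3063 deg


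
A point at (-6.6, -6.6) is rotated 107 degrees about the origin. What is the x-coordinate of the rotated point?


x' = x*cos(theta) - y*sin(theta)
cos(107 deg) = -0.2924, sin(107 deg) = 0.9563
x' = -6.6 * -0.2924 - -6.6 * 0.9563
= 1.9297 - -6.3116
= 8.2413


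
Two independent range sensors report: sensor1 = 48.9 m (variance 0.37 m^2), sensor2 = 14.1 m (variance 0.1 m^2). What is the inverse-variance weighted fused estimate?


w1 = (1/var1) / (1/var1 + 1/var2)
   = 2.7027 / (2.7027 + 10.0) = 0.2128
w2 = 1 - w1 = 0.7872
fused = w1*s1 + w2*s2 = 10.4043 + 11.1
= 21.5043 m


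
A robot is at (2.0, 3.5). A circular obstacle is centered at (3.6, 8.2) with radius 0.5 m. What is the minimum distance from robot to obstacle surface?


center_dist = sqrt((2.0-3.6)^2 + (3.5-8.2)^2)
= sqrt(2.56 + 22.09)
= 4.9649
min_dist = center_dist - radius = 4.9649 - 0.5 = 4.4649 m


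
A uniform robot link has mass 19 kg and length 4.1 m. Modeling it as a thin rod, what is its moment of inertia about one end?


I = (1/3) * m * L^2
= (1/3) * 19 * 4.1^2
= 0.333333 * 19 * 16.81
= 106.4633 kg*m^2


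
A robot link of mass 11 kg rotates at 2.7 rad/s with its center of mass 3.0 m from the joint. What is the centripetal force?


F = m * omega^2 * r
= 11 * 2.7^2 * 3.0
= 11 * 7.29 * 3.0
= 240.57 N


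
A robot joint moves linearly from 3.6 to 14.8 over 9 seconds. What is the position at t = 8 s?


s = t/T = 8/9 = 0.8889
p(t) = p0 + (pf-p0)*s
= 3.6 + (14.8 - 3.6) * 0.8889
= 13.5556


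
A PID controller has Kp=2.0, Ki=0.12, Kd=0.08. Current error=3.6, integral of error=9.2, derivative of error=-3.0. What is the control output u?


u = Kp*e + Ki*int(e) + Kd*de/dt
= 2.0*3.6 + 0.12*9.2 + 0.08*(-3.0)
= 7.2 + 1.104 + -0.24
= 8.064


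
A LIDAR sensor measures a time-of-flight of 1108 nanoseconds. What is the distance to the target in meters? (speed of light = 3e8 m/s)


tof = 1108 ns = 1.108e-06 s
dist = c * tof / 2
= 3e8 * 1.108e-06 / 2
= 166.2 m


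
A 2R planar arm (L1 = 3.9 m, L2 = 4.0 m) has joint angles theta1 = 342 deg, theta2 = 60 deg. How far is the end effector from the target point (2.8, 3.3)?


End effector via forward kinematics:
x = L1*cos(t1) + L2*cos(t1+t2) = 6.6817
y = L1*sin(t1) + L2*sin(t1+t2) = 1.4714
Distance to target:
d = sqrt((2.8 - 6.6817)^2 + (3.3 - 1.4714)^2)
= sqrt(15.0676 + 3.3439)
= 4.2909 m


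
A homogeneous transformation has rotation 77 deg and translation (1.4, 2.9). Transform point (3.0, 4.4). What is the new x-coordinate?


x' = cos(theta)*px - sin(theta)*py + tx
= 0.225*3.0 - 0.9744*4.4 + 1.4
= -2.2124


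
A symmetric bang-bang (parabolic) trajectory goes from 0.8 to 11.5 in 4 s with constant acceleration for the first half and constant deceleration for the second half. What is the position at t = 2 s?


Symmetric rest-to-rest: each phase covers (pf-p0)/2 in time T/2. 0.5*a*(T/2)^2 = (pf-p0)/2 => a = 4*(pf-p0)/T^2
a = 4*(11.5-0.8)/4^2 = 2.675
t = 2 is in the acceleration phase (t <= T/2).
p = p0 + 0.5*a*t^2 = 0.8 + 0.5*2.675*2^2
= 6.15


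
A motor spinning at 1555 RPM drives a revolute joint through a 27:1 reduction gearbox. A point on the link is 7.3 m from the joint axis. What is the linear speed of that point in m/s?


omega_motor = 1555 * 2*pi/60 = 162.8392 rad/s
omega_joint = omega_motor / 27 = 6.0311 rad/s
v = omega_joint * r = 6.0311 * 7.3
= 44.0269 m/s


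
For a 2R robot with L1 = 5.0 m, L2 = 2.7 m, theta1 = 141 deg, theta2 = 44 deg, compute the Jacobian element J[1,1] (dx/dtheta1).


J[1,1] = -L1*sin(t1) - L2*sin(t1+t2)
= -5.0*sin(141) - 2.7*sin(185)
= -2.9113


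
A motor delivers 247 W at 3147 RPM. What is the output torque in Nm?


omega = 3147 * 2*pi/60 = 329.5531 rad/s
tau = P / omega = 247 / 329.5531
= 0.7495 Nm


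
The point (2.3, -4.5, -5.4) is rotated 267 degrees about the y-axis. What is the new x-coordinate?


Rotation about y-axis: x' = x*cos(theta) + z*sin(theta)
= 2.3 * -0.0523 + -5.4 * -0.9986
= 5.2722


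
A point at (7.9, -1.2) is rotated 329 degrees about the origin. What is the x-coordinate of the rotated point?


x' = x*cos(theta) - y*sin(theta)
cos(329 deg) = 0.8572, sin(329 deg) = -0.515
x' = 7.9 * 0.8572 - -1.2 * -0.515
= 6.7716 - 0.618
= 6.1536


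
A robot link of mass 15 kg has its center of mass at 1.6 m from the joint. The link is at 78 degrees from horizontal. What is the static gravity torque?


tau = m*g*L*cos(angle)
= 15 * 9.81 * 1.6 * cos(78 deg)
= 15 * 9.81 * 1.6 * 0.2079
= 48.9507 Nm


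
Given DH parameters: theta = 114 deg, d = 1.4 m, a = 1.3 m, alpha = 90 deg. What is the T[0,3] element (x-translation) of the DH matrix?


T[0,3] = a * cos(theta)
= 1.3 * cos(114 deg)
= 1.3 * -0.4067
= -0.5288


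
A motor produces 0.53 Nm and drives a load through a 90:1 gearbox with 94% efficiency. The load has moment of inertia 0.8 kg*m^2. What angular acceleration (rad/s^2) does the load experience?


tau_out = tau_motor * N * eta
= 0.53 * 90 * 0.94 = 44.838 Nm
alpha = tau_out / I = 44.838 / 0.8
= 56.0475 rad/s^2


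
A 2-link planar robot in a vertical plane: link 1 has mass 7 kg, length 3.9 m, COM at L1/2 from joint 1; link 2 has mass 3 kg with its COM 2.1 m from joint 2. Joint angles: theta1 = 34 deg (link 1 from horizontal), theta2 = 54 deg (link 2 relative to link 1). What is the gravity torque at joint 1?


Horizontal distance from joint 1 to link-1 COM:
  x_c1 = (L1/2)*cos(t1) = 1.95 * 0.829 = 1.6166 m
Horizontal distance from joint 1 to link-2 COM:
  x_c2 = L1*cos(t1) + Lc2*cos(t1+t2)
       = 3.9*0.829 + 2.1*0.0349 = 3.3065 m
tau1 = m1*g*x_c1 + m2*g*x_c2
     = 7*9.81*1.6166 + 3*9.81*3.3065
     = 111.0135 + 97.3113
     = 208.3249 Nm


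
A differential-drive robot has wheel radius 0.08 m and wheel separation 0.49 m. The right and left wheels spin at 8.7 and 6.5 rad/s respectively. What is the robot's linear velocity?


vR = r*wR = 0.08*8.7 = 0.696 m/s
vL = r*wL = 0.08*6.5 = 0.52 m/s
v = (vR+vL)/2 = 0.608 m/s
omega = (vR-vL)/L = 0.3592 rad/s
linear velocity = 0.608 m/s


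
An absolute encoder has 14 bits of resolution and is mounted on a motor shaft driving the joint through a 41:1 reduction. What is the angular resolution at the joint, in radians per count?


counts = 2^14 = 16384
effective counts at joint = 16384 * 41 = 671744
resolution = 2*pi / 671744
= 9.3535e-06 rad/count


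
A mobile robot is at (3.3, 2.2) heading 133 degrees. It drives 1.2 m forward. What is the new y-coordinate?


y_new = y0 + d*sin(theta)
= 2.2 + 1.2*sin(133)
= 2.2 + 0.8776
= 3.0776


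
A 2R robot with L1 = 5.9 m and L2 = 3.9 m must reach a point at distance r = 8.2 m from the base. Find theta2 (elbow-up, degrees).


cos(theta2) = (r^2 - L1^2 - L2^2) / (2*L1*L2)
cos(theta2) = (67.24 - 34.81 - 15.21) / 46.02
cos(theta2) = 0.374185
theta2 = 68.026 degrees


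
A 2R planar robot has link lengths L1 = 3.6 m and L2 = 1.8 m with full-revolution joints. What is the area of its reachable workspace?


r_max = L1 + L2 = 5.4 m
r_min = |L1 - L2| = 1.8 m
Area = pi*(r_max^2 - r_min^2)
= pi*(29.16 - 3.24)
= pi * 25.92
= 81.4301 m^2


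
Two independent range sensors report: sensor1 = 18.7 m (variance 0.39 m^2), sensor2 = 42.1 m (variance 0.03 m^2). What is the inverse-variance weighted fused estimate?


w1 = (1/var1) / (1/var1 + 1/var2)
   = 2.5641 / (2.5641 + 33.3333) = 0.0714
w2 = 1 - w1 = 0.9286
fused = w1*s1 + w2*s2 = 1.3357 + 39.0929
= 40.4286 m


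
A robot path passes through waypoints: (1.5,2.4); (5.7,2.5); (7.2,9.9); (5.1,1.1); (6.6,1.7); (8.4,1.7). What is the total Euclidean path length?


Segment lengths:
  seg1 = sqrt((4.2)^2 + (0.1)^2) = 4.2012
  seg2 = sqrt((1.5)^2 + (7.4)^2) = 7.5505
  seg3 = sqrt((-2.1)^2 + (-8.8)^2) = 9.0471
  seg4 = sqrt((1.5)^2 + (0.6)^2) = 1.6155
  seg5 = sqrt((1.8)^2 + (0.0)^2) = 1.8
Total = 24.2143


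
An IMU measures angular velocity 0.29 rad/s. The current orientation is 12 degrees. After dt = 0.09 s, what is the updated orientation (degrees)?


delta_theta = w * dt = 0.29 * 0.09 = 0.0261 rad
= 1.4954 deg
theta_new = 12 + 1.4954 = 13.4954 deg


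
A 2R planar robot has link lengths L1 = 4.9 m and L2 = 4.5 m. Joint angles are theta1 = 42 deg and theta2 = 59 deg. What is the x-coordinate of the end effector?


Convert angles to radians: theta1 = 0.733, theta2 = 1.0297
x = L1*cos(theta1) + L2*cos(theta1+theta2)
x = 3.6414 + -0.8586
x = 2.7828


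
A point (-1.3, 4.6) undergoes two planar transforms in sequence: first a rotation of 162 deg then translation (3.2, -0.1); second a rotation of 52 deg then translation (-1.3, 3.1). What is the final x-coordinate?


After transform 1:
x1 = cos(162)*-1.3 - sin(162)*4.6 + 3.2 = 3.0149
y1 = sin(162)*-1.3 + cos(162)*4.6 + -0.1 = -4.8766
After transform 2:
x2 = cos(52)*3.0149 - sin(52)*-4.8766 + -1.3
= 4.399


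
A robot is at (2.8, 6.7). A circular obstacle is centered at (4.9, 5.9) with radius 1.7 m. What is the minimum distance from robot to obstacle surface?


center_dist = sqrt((2.8-4.9)^2 + (6.7-5.9)^2)
= sqrt(4.41 + 0.64)
= 2.2472
min_dist = center_dist - radius = 2.2472 - 1.7 = 0.5472 m


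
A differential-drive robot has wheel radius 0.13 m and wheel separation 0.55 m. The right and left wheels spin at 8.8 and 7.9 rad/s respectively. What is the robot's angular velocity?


vR = r*wR = 0.13*8.8 = 1.144 m/s
vL = r*wL = 0.13*7.9 = 1.027 m/s
v = (vR+vL)/2 = 1.0855 m/s
omega = (vR-vL)/L = 0.2127 rad/s
angular velocity = 0.2127 rad/s


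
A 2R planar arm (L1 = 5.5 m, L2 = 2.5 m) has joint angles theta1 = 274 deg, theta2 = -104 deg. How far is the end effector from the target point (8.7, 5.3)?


End effector via forward kinematics:
x = L1*cos(t1) + L2*cos(t1+t2) = -2.0784
y = L1*sin(t1) + L2*sin(t1+t2) = -5.0525
Distance to target:
d = sqrt((8.7 - -2.0784)^2 + (5.3 - -5.0525)^2)
= sqrt(116.173 + 107.1739)
= 14.9448 m


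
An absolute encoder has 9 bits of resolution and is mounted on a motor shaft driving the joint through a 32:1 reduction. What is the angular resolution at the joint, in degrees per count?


counts = 2^9 = 512
effective counts at joint = 512 * 32 = 16384
resolution = 360 / 16384
= 0.022 deg/count


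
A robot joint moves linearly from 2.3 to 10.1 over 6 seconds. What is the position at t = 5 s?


s = t/T = 5/6 = 0.8333
p(t) = p0 + (pf-p0)*s
= 2.3 + (10.1 - 2.3) * 0.8333
= 8.8


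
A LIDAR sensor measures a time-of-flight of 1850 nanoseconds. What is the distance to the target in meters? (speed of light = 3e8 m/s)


tof = 1850 ns = 1.85e-06 s
dist = c * tof / 2
= 3e8 * 1.85e-06 / 2
= 277.5 m


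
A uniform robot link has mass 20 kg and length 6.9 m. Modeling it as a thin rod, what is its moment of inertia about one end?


I = (1/3) * m * L^2
= (1/3) * 20 * 6.9^2
= 0.333333 * 20 * 47.61
= 317.4 kg*m^2


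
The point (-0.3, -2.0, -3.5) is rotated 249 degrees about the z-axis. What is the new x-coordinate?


Rotation about z-axis: x' = x*cos(theta) - y*sin(theta)
= -0.3 * -0.3584 - -2.0 * -0.9336
= -1.7597


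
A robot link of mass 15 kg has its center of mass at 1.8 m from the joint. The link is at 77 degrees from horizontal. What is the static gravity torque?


tau = m*g*L*cos(angle)
= 15 * 9.81 * 1.8 * cos(77 deg)
= 15 * 9.81 * 1.8 * 0.225
= 59.5828 Nm


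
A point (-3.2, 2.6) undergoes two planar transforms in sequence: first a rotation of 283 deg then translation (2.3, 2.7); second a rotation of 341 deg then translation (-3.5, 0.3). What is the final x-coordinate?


After transform 1:
x1 = cos(283)*-3.2 - sin(283)*2.6 + 2.3 = 4.1135
y1 = sin(283)*-3.2 + cos(283)*2.6 + 2.7 = 6.4029
After transform 2:
x2 = cos(341)*4.1135 - sin(341)*6.4029 + -3.5
= 2.474


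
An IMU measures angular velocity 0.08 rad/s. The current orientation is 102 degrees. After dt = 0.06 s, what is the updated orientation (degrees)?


delta_theta = w * dt = 0.08 * 0.06 = 0.0048 rad
= 0.275 deg
theta_new = 102 + 0.275 = 102.275 deg


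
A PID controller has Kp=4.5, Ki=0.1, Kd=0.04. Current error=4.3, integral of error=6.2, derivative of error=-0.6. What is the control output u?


u = Kp*e + Ki*int(e) + Kd*de/dt
= 4.5*4.3 + 0.1*6.2 + 0.04*(-0.6)
= 19.35 + 0.62 + -0.024
= 19.946


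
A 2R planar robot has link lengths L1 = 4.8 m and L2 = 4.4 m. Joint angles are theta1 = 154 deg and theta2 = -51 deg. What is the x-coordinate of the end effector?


Convert angles to radians: theta1 = 2.6878, theta2 = -0.8901
x = L1*cos(theta1) + L2*cos(theta1+theta2)
x = -4.3142 + -0.9898
x = -5.304


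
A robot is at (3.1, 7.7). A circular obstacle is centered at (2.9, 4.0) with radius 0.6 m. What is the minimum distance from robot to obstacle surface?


center_dist = sqrt((3.1-2.9)^2 + (7.7-4.0)^2)
= sqrt(0.04 + 13.69)
= 3.7054
min_dist = center_dist - radius = 3.7054 - 0.6 = 3.1054 m


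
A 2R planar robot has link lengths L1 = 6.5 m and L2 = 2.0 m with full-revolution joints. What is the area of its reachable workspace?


r_max = L1 + L2 = 8.5 m
r_min = |L1 - L2| = 4.5 m
Area = pi*(r_max^2 - r_min^2)
= pi*(72.25 - 20.25)
= pi * 52.0
= 163.3628 m^2


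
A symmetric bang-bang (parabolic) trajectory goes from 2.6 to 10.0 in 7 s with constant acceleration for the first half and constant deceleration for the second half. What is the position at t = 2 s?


Symmetric rest-to-rest: each phase covers (pf-p0)/2 in time T/2. 0.5*a*(T/2)^2 = (pf-p0)/2 => a = 4*(pf-p0)/T^2
a = 4*(10.0-2.6)/7^2 = 0.6041
t = 2 is in the acceleration phase (t <= T/2).
p = p0 + 0.5*a*t^2 = 2.6 + 0.5*0.6041*2^2
= 3.8082


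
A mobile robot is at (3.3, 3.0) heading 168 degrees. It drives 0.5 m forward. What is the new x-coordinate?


x_new = x0 + d*cos(theta)
= 3.3 + 0.5*cos(168)
= 3.3 + -0.4891
= 2.8109


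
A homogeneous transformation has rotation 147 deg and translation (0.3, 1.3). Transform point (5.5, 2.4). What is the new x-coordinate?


x' = cos(theta)*px - sin(theta)*py + tx
= -0.8387*5.5 - 0.5446*2.4 + 0.3
= -5.6198


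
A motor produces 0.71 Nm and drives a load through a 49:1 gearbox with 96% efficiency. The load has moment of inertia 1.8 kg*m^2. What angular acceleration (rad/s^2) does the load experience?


tau_out = tau_motor * N * eta
= 0.71 * 49 * 0.96 = 33.3984 Nm
alpha = tau_out / I = 33.3984 / 1.8
= 18.5547 rad/s^2


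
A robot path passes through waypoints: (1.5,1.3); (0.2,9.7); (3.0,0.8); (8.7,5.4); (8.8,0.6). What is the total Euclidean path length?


Segment lengths:
  seg1 = sqrt((-1.3)^2 + (8.4)^2) = 8.5
  seg2 = sqrt((2.8)^2 + (-8.9)^2) = 9.3301
  seg3 = sqrt((5.7)^2 + (4.6)^2) = 7.3246
  seg4 = sqrt((0.1)^2 + (-4.8)^2) = 4.801
Total = 29.9557


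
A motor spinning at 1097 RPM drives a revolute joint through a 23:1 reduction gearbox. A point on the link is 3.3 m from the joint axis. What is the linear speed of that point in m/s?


omega_motor = 1097 * 2*pi/60 = 114.8776 rad/s
omega_joint = omega_motor / 23 = 4.9947 rad/s
v = omega_joint * r = 4.9947 * 3.3
= 16.4824 m/s


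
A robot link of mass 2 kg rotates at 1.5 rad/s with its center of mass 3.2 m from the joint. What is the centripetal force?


F = m * omega^2 * r
= 2 * 1.5^2 * 3.2
= 2 * 2.25 * 3.2
= 14.4 N


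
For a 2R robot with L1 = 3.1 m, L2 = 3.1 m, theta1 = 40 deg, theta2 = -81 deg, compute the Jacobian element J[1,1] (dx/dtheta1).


J[1,1] = -L1*sin(t1) - L2*sin(t1+t2)
= -3.1*sin(40) - 3.1*sin(-41)
= 0.0411


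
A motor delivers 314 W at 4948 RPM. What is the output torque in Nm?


omega = 4948 * 2*pi/60 = 518.1533 rad/s
tau = P / omega = 314 / 518.1533
= 0.606 Nm


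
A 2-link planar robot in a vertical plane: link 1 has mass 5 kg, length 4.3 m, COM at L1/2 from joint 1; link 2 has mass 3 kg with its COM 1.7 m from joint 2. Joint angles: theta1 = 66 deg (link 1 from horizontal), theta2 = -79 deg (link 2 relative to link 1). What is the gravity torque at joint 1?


Horizontal distance from joint 1 to link-1 COM:
  x_c1 = (L1/2)*cos(t1) = 2.15 * 0.4067 = 0.8745 m
Horizontal distance from joint 1 to link-2 COM:
  x_c2 = L1*cos(t1) + Lc2*cos(t1+t2)
       = 4.3*0.4067 + 1.7*0.9744 = 3.4054 m
tau1 = m1*g*x_c1 + m2*g*x_c2
     = 5*9.81*0.8745 + 3*9.81*3.4054
     = 42.8934 + 100.2208
     = 143.1143 Nm


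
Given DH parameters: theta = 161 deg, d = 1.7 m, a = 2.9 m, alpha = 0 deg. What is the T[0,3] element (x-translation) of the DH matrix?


T[0,3] = a * cos(theta)
= 2.9 * cos(161 deg)
= 2.9 * -0.9455
= -2.742


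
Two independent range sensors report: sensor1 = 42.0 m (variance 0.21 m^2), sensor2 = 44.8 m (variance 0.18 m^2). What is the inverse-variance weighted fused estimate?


w1 = (1/var1) / (1/var1 + 1/var2)
   = 4.7619 / (4.7619 + 5.5556) = 0.4615
w2 = 1 - w1 = 0.5385
fused = w1*s1 + w2*s2 = 19.3846 + 24.1231
= 43.5077 m


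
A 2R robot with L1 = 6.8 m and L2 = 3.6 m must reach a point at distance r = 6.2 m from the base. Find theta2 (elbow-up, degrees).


cos(theta2) = (r^2 - L1^2 - L2^2) / (2*L1*L2)
cos(theta2) = (38.44 - 46.24 - 12.96) / 48.96
cos(theta2) = -0.42402
theta2 = 115.0886 degrees


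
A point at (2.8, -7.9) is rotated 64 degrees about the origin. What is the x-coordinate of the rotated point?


x' = x*cos(theta) - y*sin(theta)
cos(64 deg) = 0.4384, sin(64 deg) = 0.8988
x' = 2.8 * 0.4384 - -7.9 * 0.8988
= 1.2274 - -7.1005
= 8.3279


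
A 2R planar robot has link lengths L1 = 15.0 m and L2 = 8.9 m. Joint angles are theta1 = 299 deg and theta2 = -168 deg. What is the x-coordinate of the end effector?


Convert angles to radians: theta1 = 5.2185, theta2 = -2.9322
x = L1*cos(theta1) + L2*cos(theta1+theta2)
x = 7.2721 + -5.8389
x = 1.4332


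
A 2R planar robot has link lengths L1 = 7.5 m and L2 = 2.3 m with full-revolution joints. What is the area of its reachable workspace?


r_max = L1 + L2 = 9.8 m
r_min = |L1 - L2| = 5.2 m
Area = pi*(r_max^2 - r_min^2)
= pi*(96.04 - 27.04)
= pi * 69.0
= 216.7699 m^2


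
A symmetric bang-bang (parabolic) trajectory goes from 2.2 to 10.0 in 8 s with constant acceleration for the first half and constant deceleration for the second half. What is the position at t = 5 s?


Symmetric rest-to-rest: each phase covers (pf-p0)/2 in time T/2. 0.5*a*(T/2)^2 = (pf-p0)/2 => a = 4*(pf-p0)/T^2
a = 4*(10.0-2.2)/8^2 = 0.4875
t = 5 is in the deceleration phase (t > T/2).
p = pf - 0.5*a*(T-t)^2 = 10.0 - 0.5*0.4875*3^2
= 7.8063


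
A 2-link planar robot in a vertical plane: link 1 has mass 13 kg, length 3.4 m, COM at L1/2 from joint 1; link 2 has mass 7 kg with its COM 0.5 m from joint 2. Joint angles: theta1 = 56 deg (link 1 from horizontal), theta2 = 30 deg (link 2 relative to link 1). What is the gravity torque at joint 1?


Horizontal distance from joint 1 to link-1 COM:
  x_c1 = (L1/2)*cos(t1) = 1.7 * 0.5592 = 0.9506 m
Horizontal distance from joint 1 to link-2 COM:
  x_c2 = L1*cos(t1) + Lc2*cos(t1+t2)
       = 3.4*0.5592 + 0.5*0.0698 = 1.9361 m
tau1 = m1*g*x_c1 + m2*g*x_c2
     = 13*9.81*0.9506 + 7*9.81*1.9361
     = 121.2336 + 132.9543
     = 254.1879 Nm


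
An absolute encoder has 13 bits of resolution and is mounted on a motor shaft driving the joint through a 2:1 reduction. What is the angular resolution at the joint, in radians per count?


counts = 2^13 = 8192
effective counts at joint = 8192 * 2 = 16384
resolution = 2*pi / 16384
= 3.8350e-04 rad/count


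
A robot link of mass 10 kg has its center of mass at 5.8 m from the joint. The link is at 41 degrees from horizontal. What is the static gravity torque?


tau = m*g*L*cos(angle)
= 10 * 9.81 * 5.8 * cos(41 deg)
= 10 * 9.81 * 5.8 * 0.7547
= 429.4147 Nm


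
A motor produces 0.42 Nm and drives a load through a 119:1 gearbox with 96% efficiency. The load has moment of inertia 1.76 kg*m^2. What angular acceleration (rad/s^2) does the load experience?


tau_out = tau_motor * N * eta
= 0.42 * 119 * 0.96 = 47.9808 Nm
alpha = tau_out / I = 47.9808 / 1.76
= 27.2618 rad/s^2


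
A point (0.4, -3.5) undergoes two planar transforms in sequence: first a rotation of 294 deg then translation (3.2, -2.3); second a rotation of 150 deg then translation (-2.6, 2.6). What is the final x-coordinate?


After transform 1:
x1 = cos(294)*0.4 - sin(294)*-3.5 + 3.2 = 0.1653
y1 = sin(294)*0.4 + cos(294)*-3.5 + -2.3 = -4.089
After transform 2:
x2 = cos(150)*0.1653 - sin(150)*-4.089 + -2.6
= -0.6986


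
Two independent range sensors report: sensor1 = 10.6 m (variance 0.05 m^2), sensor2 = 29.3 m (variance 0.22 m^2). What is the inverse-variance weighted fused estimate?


w1 = (1/var1) / (1/var1 + 1/var2)
   = 20.0 / (20.0 + 4.5455) = 0.8148
w2 = 1 - w1 = 0.1852
fused = w1*s1 + w2*s2 = 8.637 + 5.4259
= 14.063 m


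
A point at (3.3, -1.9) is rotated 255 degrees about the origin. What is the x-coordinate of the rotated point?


x' = x*cos(theta) - y*sin(theta)
cos(255 deg) = -0.2588, sin(255 deg) = -0.9659
x' = 3.3 * -0.2588 - -1.9 * -0.9659
= -0.8541 - 1.8353
= -2.6894


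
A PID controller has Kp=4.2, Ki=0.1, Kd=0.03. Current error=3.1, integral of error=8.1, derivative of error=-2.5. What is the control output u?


u = Kp*e + Ki*int(e) + Kd*de/dt
= 4.2*3.1 + 0.1*8.1 + 0.03*(-2.5)
= 13.02 + 0.81 + -0.075
= 13.755


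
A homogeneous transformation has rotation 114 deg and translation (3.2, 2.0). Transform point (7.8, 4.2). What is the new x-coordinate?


x' = cos(theta)*px - sin(theta)*py + tx
= -0.4067*7.8 - 0.9135*4.2 + 3.2
= -3.8094


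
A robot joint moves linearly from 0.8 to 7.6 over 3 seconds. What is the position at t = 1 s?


s = t/T = 1/3 = 0.3333
p(t) = p0 + (pf-p0)*s
= 0.8 + (7.6 - 0.8) * 0.3333
= 3.0667


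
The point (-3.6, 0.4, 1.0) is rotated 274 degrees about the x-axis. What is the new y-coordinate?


Rotation about x-axis: y' = y*cos(theta) - z*sin(theta)
= 0.4 * 0.0698 - 1.0 * -0.9976
= 1.0255


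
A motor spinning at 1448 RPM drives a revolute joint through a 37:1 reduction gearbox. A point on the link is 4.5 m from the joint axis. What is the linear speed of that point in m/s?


omega_motor = 1448 * 2*pi/60 = 151.6342 rad/s
omega_joint = omega_motor / 37 = 4.0982 rad/s
v = omega_joint * r = 4.0982 * 4.5
= 18.442 m/s


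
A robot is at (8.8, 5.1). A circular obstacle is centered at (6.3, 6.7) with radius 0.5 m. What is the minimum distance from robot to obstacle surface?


center_dist = sqrt((8.8-6.3)^2 + (5.1-6.7)^2)
= sqrt(6.25 + 2.56)
= 2.9682
min_dist = center_dist - radius = 2.9682 - 0.5 = 2.4682 m


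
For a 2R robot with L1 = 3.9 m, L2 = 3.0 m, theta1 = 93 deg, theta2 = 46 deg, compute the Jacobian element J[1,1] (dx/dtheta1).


J[1,1] = -L1*sin(t1) - L2*sin(t1+t2)
= -3.9*sin(93) - 3.0*sin(139)
= -5.8628


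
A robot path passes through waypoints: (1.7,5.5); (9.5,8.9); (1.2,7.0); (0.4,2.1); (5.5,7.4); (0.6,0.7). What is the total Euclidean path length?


Segment lengths:
  seg1 = sqrt((7.8)^2 + (3.4)^2) = 8.5088
  seg2 = sqrt((-8.3)^2 + (-1.9)^2) = 8.5147
  seg3 = sqrt((-0.8)^2 + (-4.9)^2) = 4.9649
  seg4 = sqrt((5.1)^2 + (5.3)^2) = 7.3553
  seg5 = sqrt((-4.9)^2 + (-6.7)^2) = 8.3006
Total = 37.6443
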